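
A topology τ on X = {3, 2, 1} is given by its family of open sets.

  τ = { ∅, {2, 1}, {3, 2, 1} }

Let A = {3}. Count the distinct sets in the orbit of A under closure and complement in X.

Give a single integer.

4

cl via duality: int({2, 1}) = {2, 1}, so X∖{2, 1} = {3}
Write k for closure, c for complement:
  1. A     = {3}
  2. cA    = {2, 1}
  3. kcA   = {3, 2, 1}
  4. ckcA  = ∅
applying k or c yields no new set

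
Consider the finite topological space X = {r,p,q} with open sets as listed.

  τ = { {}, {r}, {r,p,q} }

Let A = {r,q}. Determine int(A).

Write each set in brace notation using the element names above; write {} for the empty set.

interior: largest open inside A is {r} (from {}, {r})

{r}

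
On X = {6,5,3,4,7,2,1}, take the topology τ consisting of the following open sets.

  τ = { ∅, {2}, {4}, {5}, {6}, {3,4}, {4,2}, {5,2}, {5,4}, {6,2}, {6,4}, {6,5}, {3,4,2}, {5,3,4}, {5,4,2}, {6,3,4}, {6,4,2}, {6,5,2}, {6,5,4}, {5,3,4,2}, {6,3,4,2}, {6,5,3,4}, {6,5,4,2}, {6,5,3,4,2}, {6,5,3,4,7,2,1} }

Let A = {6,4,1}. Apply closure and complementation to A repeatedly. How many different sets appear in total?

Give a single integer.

complement {5,3,7,2}; its interior {5,2}; cl(A) = X∖{5,2} = {6,3,4,7,1}
With k = closure, c = complement:
  1. A     = {6,4,1}
  2. kA    = {6,3,4,7,1}
  3. cA    = {5,3,7,2}
  4. ckA   = {5,2}
  5. kcA   = {5,3,7,2,1}
  6. kckA  = {5,7,2,1}
  7. ckcA  = {6,4}
  8. ckckA = {6,3,4}
k, c of each give nothing new

8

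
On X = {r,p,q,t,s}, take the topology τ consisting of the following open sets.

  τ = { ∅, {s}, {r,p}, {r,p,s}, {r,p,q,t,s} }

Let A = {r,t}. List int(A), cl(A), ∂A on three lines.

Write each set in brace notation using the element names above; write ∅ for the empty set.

opens ⊆ A: ∅; union → int = ∅
complement {p,q,s}; its interior {s}; cl(A) = X∖{s} = {r,p,q,t}
boundary = {r,p,q,t} ∖ ∅ = {r,p,q,t}

int(A) = ∅
cl(A)  = {r,p,q,t}
∂A     = {r,p,q,t}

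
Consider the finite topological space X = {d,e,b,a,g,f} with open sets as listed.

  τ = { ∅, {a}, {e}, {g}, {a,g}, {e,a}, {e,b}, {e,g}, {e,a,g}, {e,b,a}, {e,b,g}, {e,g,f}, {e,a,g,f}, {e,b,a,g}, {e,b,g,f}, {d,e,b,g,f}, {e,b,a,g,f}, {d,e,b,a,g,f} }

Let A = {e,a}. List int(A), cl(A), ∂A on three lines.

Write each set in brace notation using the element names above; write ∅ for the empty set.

int(A) = {e,a}
cl(A)  = {d,e,b,a,f}
∂A     = {d,b,f}

interior: largest open inside A is {e,a} (from ∅, {a}, {e}, {e,a})
cl via duality: int({d,b,g,f}) = {g}, so X∖{g} = {d,e,b,a,f}
cl∖int = {d,b,f}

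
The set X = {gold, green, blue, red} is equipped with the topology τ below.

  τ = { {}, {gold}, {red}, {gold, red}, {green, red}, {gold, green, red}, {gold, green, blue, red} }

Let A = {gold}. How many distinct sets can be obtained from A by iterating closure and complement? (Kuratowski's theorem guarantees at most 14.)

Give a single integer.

4

closure: X∖int(X∖A) = X∖{green, red} = {gold, blue}
Let k=closure and c=complement:
  1. A     = {gold}
  2. kA    = {gold, blue}
  3. cA    = {green, blue, red}
  4. ckA   = {green, red}
— saturated at 4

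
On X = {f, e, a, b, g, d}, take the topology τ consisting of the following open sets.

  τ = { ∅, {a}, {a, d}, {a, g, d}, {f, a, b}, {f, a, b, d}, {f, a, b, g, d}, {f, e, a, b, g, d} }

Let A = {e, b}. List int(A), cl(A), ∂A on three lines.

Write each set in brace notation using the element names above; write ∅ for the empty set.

int(A) = ∅
cl(A)  = {f, e, b}
∂A     = {f, e, b}

open subsets of A: ∅; so int(A) = ∅
closure: X∖int(X∖A) = X∖{a, g, d} = {f, e, b}
∂A = {f, e, b} minus ∅ = {f, e, b}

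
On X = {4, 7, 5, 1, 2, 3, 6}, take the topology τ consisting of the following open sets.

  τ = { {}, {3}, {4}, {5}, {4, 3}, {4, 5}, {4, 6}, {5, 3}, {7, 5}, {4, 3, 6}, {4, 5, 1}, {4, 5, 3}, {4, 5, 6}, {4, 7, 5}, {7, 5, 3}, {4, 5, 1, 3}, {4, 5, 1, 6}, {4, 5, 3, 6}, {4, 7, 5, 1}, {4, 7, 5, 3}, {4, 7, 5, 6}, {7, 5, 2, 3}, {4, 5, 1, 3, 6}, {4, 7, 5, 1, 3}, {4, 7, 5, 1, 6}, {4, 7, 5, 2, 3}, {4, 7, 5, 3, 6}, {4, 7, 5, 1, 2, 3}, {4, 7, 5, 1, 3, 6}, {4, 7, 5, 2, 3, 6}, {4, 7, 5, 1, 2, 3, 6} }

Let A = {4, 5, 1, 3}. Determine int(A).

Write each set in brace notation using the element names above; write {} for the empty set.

{4, 5, 1, 3}

opens ⊆ A: {}, {4}, {5}, {3}, {4, 3}, {5, 3}, {4, 5}, {4, 5, 3}, {4, 5, 1}, {4, 5, 1, 3}; union → int = {4, 5, 1, 3}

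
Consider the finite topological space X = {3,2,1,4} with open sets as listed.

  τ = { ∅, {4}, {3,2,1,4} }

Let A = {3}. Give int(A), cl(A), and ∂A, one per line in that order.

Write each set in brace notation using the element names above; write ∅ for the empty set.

opens ⊆ A: ∅; union → int = ∅
complement {2,1,4}; its interior {4}; cl(A) = X∖{4} = {3,2,1}
boundary = {3,2,1} ∖ ∅ = {3,2,1}

int(A) = ∅
cl(A)  = {3,2,1}
∂A     = {3,2,1}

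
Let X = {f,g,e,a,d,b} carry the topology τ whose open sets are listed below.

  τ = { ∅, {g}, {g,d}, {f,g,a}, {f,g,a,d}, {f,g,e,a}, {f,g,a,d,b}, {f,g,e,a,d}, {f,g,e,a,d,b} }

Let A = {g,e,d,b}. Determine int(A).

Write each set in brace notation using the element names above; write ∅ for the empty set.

U open, U⊆A: ∅, {g}, {g,d}. int(A) = ⋃ = {g,d}

{g,d}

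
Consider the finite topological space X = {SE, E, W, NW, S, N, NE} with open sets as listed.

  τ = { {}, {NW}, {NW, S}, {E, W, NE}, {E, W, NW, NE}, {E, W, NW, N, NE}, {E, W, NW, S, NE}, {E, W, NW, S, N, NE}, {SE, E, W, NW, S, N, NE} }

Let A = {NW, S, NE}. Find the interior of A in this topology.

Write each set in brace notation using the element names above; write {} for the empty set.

U open, U⊆A: {}, {NW}, {NW, S}. int(A) = ⋃ = {NW, S}

{NW, S}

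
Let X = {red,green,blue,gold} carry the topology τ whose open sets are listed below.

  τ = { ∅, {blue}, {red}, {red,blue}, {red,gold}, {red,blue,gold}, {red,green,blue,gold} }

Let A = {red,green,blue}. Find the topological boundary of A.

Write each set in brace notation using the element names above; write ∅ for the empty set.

U open, U⊆A: ∅, {red}, {blue}, {red,blue}. int(A) = ⋃ = {red,blue}
X∖A={gold}, int(X∖A)=∅, hence cl(A)={red,green,blue,gold}
∂A: remove int from cl → {green,gold}

{green,gold}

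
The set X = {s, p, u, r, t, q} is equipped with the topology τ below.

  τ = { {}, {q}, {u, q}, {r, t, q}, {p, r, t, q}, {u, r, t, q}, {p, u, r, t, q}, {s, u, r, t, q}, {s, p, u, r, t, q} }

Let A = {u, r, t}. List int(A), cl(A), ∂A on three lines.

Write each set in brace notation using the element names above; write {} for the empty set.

int(A) = {}
cl(A)  = {s, p, u, r, t}
∂A     = {s, p, u, r, t}

interior: largest open inside A is {} (from {})
cl via duality: int({s, p, q}) = {q}, so X∖{q} = {s, p, u, r, t}
cl∖int = {s, p, u, r, t}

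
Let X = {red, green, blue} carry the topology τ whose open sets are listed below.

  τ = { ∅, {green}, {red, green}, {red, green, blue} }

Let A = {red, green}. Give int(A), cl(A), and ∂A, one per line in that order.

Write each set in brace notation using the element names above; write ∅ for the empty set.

opens ⊆ A: ∅, {green}, {red, green}; union → int = {red, green}
complement {blue}; its interior ∅; cl(A) = X∖∅ = {red, green, blue}
boundary = {red, green, blue} ∖ {red, green} = {blue}

int(A) = {red, green}
cl(A)  = {red, green, blue}
∂A     = {blue}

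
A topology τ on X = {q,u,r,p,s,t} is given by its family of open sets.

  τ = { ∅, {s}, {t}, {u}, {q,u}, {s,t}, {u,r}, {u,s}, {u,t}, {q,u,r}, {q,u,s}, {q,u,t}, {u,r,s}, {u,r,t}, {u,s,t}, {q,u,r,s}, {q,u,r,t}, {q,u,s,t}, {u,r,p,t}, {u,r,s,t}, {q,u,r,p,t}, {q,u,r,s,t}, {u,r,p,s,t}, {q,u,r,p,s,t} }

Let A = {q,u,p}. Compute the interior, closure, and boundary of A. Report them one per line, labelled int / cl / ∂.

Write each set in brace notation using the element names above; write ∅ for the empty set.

int(A) = {q,u}
cl(A)  = {q,u,r,p}
∂A     = {r,p}

interior: largest open inside A is {q,u} (from ∅, {u}, {q,u})
cl via duality: int({r,s,t}) = {s,t}, so X∖{s,t} = {q,u,r,p}
cl∖int = {r,p}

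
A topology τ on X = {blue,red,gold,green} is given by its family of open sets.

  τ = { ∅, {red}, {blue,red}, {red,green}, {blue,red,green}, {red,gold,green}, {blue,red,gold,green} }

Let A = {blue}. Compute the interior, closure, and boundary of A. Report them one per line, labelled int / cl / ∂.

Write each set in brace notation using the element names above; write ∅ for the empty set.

open subsets of A: ∅; so int(A) = ∅
closure: X∖int(X∖A) = X∖{red,gold,green} = {blue}
∂A = {blue} minus ∅ = {blue}

int(A) = ∅
cl(A)  = {blue}
∂A     = {blue}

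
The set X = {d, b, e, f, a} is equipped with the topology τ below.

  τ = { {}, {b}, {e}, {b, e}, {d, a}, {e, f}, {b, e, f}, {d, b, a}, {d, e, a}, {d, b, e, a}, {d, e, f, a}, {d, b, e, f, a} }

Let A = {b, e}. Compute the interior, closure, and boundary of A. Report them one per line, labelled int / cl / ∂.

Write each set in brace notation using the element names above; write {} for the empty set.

U open, U⊆A: {}, {e}, {b}, {b, e}. int(A) = ⋃ = {b, e}
X∖A={d, f, a}, int(X∖A)={d, a}, hence cl(A)={b, e, f}
∂A: remove int from cl → {f}

int(A) = {b, e}
cl(A)  = {b, e, f}
∂A     = {f}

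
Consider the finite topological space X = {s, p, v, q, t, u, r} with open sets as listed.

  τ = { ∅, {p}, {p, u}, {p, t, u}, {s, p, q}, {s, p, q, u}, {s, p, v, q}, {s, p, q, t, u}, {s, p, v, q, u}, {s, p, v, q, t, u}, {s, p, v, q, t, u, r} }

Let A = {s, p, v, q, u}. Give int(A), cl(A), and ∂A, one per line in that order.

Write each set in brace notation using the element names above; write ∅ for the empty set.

interior: largest open inside A is {s, p, v, q, u} (from ∅, {p}, {p, u}, {s, p, q}, {s, p, v, q}, {s, p, q, u}, {s, p, v, q, u})
cl via duality: int({t, r}) = ∅, so X∖∅ = {s, p, v, q, t, u, r}
cl∖int = {t, r}

int(A) = {s, p, v, q, u}
cl(A)  = {s, p, v, q, t, u, r}
∂A     = {t, r}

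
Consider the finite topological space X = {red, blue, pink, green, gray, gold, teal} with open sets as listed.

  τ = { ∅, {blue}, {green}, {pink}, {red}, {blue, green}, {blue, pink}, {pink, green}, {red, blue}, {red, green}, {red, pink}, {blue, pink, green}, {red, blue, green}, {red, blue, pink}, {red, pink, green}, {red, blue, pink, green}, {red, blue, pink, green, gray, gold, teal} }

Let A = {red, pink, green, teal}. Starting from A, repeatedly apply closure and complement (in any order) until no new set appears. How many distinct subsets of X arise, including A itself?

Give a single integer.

6

closure: X∖int(X∖A) = X∖{blue} = {red, pink, green, gray, gold, teal}
Let k=closure and c=complement:
  1. A     = {red, pink, green, teal}
  2. kA    = {red, pink, green, gray, gold, teal}
  3. cA    = {blue, gray, gold}
  4. ckA   = {blue}
  5. kcA   = {blue, gray, gold, teal}
  6. ckcA  = {red, pink, green}
— saturated at 6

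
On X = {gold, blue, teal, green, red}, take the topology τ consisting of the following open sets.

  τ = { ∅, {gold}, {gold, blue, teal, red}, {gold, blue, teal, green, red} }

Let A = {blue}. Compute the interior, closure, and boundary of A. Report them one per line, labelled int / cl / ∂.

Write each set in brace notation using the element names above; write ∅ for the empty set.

U open, U⊆A: ∅. int(A) = ⋃ = ∅
X∖A={gold, teal, green, red}, int(X∖A)={gold}, hence cl(A)={blue, teal, green, red}
∂A: remove int from cl → {blue, teal, green, red}

int(A) = ∅
cl(A)  = {blue, teal, green, red}
∂A     = {blue, teal, green, red}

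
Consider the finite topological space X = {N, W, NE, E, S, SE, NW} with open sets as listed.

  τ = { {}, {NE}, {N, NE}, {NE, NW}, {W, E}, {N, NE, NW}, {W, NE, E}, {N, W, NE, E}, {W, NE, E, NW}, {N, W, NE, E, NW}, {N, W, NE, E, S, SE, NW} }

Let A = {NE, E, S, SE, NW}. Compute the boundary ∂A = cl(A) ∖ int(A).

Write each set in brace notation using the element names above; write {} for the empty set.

{N, W, E, S, SE}

U open, U⊆A: {}, {NE}, {NE, NW}. int(A) = ⋃ = {NE, NW}
X∖A={N, W}, int(X∖A)={}, hence cl(A)={N, W, NE, E, S, SE, NW}
∂A: remove int from cl → {N, W, E, S, SE}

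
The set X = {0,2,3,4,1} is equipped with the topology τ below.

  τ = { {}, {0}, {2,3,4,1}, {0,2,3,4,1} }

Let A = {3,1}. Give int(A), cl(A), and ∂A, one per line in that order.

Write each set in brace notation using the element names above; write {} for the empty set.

opens ⊆ A: {}; union → int = {}
complement {0,2,4}; its interior {0}; cl(A) = X∖{0} = {2,3,4,1}
boundary = {2,3,4,1} ∖ {} = {2,3,4,1}

int(A) = {}
cl(A)  = {2,3,4,1}
∂A     = {2,3,4,1}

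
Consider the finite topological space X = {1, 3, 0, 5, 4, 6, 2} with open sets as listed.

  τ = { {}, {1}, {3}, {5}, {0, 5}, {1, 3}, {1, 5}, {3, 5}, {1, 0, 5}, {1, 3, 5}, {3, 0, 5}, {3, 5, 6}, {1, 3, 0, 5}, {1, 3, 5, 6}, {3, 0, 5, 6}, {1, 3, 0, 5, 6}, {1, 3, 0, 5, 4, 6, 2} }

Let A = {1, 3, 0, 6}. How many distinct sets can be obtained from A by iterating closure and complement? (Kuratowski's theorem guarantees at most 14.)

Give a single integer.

8

cl via duality: int({5, 4, 2}) = {5}, so X∖{5} = {1, 3, 0, 4, 6, 2}
Write k for closure, c for complement:
  1. A     = {1, 3, 0, 6}
  2. kA    = {1, 3, 0, 4, 6, 2}
  3. cA    = {5, 4, 2}
  4. ckA   = {5}
  5. kcA   = {0, 5, 4, 6, 2}
  6. ckcA  = {1, 3}
  7. kckcA = {1, 3, 4, 6, 2}
  8. ckckcA = {0, 5}
applying k or c yields no new set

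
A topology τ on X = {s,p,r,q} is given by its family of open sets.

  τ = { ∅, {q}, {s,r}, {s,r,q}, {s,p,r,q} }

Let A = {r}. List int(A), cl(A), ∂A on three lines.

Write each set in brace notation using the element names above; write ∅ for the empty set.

int(A) = ∅
cl(A)  = {s,p,r}
∂A     = {s,p,r}

interior: largest open inside A is ∅ (from ∅)
cl via duality: int({s,p,q}) = {q}, so X∖{q} = {s,p,r}
cl∖int = {s,p,r}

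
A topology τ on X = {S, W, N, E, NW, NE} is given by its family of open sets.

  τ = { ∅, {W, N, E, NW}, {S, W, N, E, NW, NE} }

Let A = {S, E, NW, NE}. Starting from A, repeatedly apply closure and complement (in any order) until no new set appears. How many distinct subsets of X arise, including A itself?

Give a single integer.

4

complement {W, N}; its interior ∅; cl(A) = X∖∅ = {S, W, N, E, NW, NE}
With k = closure, c = complement:
  1. A     = {S, E, NW, NE}
  2. kA    = {S, W, N, E, NW, NE}
  3. cA    = {W, N}
  4. ckA   = ∅
k, c of each give nothing new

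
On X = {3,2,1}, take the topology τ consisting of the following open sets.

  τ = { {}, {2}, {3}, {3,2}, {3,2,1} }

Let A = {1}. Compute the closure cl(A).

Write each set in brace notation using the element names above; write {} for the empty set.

closure: X∖int(X∖A) = X∖{3,2} = {1}

{1}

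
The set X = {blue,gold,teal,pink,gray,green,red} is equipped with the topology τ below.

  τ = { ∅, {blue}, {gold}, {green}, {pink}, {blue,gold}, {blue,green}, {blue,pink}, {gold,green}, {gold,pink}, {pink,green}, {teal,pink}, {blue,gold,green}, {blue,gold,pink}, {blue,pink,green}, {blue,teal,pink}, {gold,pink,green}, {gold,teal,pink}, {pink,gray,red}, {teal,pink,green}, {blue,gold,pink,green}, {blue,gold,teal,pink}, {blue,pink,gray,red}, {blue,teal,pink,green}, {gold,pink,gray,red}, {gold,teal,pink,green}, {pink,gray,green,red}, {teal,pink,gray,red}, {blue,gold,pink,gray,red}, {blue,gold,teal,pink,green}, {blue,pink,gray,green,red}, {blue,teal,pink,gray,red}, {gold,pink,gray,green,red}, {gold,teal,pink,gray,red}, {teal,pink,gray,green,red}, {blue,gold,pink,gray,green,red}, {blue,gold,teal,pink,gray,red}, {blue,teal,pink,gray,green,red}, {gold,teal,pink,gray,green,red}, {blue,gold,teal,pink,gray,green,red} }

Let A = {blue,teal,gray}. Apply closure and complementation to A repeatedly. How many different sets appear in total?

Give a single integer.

closure: X∖int(X∖A) = X∖{gold,pink,green} = {blue,teal,gray,red}
Let k=closure and c=complement:
  1. A     = {blue,teal,gray}
  2. kA    = {blue,teal,gray,red}
  3. cA    = {gold,pink,green,red}
  4. ckA   = {gold,pink,green}
  5. kcA   = {gold,teal,pink,gray,green,red}
  6. ckcA  = {blue}
— saturated at 6

6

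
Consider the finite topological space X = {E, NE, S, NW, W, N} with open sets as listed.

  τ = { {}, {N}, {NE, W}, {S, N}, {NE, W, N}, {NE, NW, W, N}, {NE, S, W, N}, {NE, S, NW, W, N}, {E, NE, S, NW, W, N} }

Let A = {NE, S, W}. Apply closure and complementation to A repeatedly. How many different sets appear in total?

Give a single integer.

closure: X∖int(X∖A) = X∖{N} = {E, NE, S, NW, W}
Let k=closure and c=complement:
  1. A     = {NE, S, W}
  2. kA    = {E, NE, S, NW, W}
  3. cA    = {E, NW, N}
  4. ckA   = {N}
  5. kcA   = {E, S, NW, N}
  6. ckcA  = {NE, W}
  7. kckcA = {E, NE, NW, W}
  8. ckckcA = {S, N}
— saturated at 8

8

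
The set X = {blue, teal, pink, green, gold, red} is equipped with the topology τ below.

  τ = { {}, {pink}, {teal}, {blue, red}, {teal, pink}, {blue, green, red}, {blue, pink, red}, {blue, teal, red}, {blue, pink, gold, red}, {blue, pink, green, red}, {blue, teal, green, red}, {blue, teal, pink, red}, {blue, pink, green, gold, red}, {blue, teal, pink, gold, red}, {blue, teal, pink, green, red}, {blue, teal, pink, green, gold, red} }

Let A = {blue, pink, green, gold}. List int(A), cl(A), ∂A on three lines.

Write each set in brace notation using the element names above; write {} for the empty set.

int(A) = {pink}
cl(A)  = {blue, pink, green, gold, red}
∂A     = {blue, green, gold, red}

interior: largest open inside A is {pink} (from {}, {pink})
cl via duality: int({teal, red}) = {teal}, so X∖{teal} = {blue, pink, green, gold, red}
cl∖int = {blue, green, gold, red}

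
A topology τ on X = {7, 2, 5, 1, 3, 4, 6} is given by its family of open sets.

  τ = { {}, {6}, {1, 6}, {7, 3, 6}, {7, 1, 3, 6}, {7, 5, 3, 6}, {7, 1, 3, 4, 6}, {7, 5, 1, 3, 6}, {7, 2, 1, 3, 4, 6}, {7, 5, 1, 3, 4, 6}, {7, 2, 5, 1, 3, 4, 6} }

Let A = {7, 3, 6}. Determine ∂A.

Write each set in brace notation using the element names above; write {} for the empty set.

opens ⊆ A: {}, {6}, {7, 3, 6}; union → int = {7, 3, 6}
complement {2, 5, 1, 4}; its interior {}; cl(A) = X∖{} = {7, 2, 5, 1, 3, 4, 6}
boundary = {7, 2, 5, 1, 3, 4, 6} ∖ {7, 3, 6} = {2, 5, 1, 4}

{2, 5, 1, 4}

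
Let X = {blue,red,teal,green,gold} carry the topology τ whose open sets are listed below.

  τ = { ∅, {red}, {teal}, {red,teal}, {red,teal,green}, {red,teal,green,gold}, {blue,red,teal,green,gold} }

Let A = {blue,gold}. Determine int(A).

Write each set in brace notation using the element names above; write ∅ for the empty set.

∅

U open, U⊆A: ∅. int(A) = ⋃ = ∅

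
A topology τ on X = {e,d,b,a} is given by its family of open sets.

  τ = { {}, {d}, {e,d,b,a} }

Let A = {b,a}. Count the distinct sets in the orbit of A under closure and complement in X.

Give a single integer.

6

complement {e,d}; its interior {d}; cl(A) = X∖{d} = {e,b,a}
With k = closure, c = complement:
  1. A     = {b,a}
  2. kA    = {e,b,a}
  3. cA    = {e,d}
  4. ckA   = {d}
  5. kcA   = {e,d,b,a}
  6. ckcA  = {}
k, c of each give nothing new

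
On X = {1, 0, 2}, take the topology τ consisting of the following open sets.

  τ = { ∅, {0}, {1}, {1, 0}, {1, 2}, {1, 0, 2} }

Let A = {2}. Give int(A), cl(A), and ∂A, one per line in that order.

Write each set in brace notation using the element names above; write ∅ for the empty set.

int(A) = ∅
cl(A)  = {2}
∂A     = {2}

U open, U⊆A: ∅. int(A) = ⋃ = ∅
X∖A={1, 0}, int(X∖A)={1, 0}, hence cl(A)={2}
∂A: remove int from cl → {2}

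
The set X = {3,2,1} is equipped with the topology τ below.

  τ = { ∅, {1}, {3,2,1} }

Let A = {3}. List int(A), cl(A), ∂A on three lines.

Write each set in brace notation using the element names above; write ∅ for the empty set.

int(A) = ∅
cl(A)  = {3,2}
∂A     = {3,2}

opens ⊆ A: ∅; union → int = ∅
complement {2,1}; its interior {1}; cl(A) = X∖{1} = {3,2}
boundary = {3,2} ∖ ∅ = {3,2}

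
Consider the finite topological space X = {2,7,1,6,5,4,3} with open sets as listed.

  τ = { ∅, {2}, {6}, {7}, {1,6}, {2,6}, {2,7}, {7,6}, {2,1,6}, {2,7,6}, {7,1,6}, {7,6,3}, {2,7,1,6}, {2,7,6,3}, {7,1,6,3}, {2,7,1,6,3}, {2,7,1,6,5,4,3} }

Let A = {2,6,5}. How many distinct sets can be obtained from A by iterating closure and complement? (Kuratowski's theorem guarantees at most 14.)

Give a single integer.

8

closure: X∖int(X∖A) = X∖{7} = {2,1,6,5,4,3}
Let k=closure and c=complement:
  1. A     = {2,6,5}
  2. kA    = {2,1,6,5,4,3}
  3. cA    = {7,1,4,3}
  4. ckA   = {7}
  5. kcA   = {7,1,5,4,3}
  6. kckA  = {7,5,4,3}
  7. ckcA  = {2,6}
  8. ckckA = {2,1,6}
— saturated at 8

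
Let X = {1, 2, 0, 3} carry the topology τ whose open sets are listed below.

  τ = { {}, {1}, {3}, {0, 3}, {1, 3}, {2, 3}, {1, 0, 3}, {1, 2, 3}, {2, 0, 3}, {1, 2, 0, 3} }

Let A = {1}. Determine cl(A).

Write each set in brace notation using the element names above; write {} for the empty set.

{1}

cl via duality: int({2, 0, 3}) = {2, 0, 3}, so X∖{2, 0, 3} = {1}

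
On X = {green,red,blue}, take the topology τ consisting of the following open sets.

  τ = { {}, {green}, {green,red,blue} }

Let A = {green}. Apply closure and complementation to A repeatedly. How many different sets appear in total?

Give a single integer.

X∖A={red,blue}, int(X∖A)={}, hence cl(A)={green,red,blue}
Orbit (k=closure, c=complement):
  1. A     = {green}
  2. kA    = {green,red,blue}
  3. cA    = {red,blue}
  4. ckA   = {}
(closed under both — stop)

4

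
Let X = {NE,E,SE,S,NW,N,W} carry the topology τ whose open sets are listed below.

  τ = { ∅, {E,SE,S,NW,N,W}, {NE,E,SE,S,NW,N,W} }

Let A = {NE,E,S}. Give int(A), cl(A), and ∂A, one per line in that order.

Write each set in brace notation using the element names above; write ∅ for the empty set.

int(A) = ∅
cl(A)  = {NE,E,SE,S,NW,N,W}
∂A     = {NE,E,SE,S,NW,N,W}

U open, U⊆A: ∅. int(A) = ⋃ = ∅
X∖A={SE,NW,N,W}, int(X∖A)=∅, hence cl(A)={NE,E,SE,S,NW,N,W}
∂A: remove int from cl → {NE,E,SE,S,NW,N,W}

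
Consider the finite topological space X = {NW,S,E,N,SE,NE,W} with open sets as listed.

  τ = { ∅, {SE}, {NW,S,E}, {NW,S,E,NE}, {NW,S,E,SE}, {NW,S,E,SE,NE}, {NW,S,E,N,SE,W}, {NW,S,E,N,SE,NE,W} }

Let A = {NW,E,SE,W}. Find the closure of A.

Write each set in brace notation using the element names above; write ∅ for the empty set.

{NW,S,E,N,SE,NE,W}

cl via duality: int({S,N,NE}) = ∅, so X∖∅ = {NW,S,E,N,SE,NE,W}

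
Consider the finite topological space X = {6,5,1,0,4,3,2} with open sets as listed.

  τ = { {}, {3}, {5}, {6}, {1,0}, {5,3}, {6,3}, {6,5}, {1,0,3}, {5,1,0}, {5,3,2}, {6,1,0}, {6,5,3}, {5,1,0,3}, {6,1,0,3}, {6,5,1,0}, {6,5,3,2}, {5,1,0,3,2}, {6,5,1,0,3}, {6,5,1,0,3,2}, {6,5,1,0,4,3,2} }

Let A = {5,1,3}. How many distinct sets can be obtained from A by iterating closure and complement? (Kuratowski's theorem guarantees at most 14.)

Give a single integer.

closure: X∖int(X∖A) = X∖{6} = {5,1,0,4,3,2}
Let k=closure and c=complement:
  1. A     = {5,1,3}
  2. kA    = {5,1,0,4,3,2}
  3. cA    = {6,0,4,2}
  4. ckA   = {6}
  5. kcA   = {6,1,0,4,2}
  6. kckA  = {6,4}
  7. ckcA  = {5,3}
  8. ckckA = {5,1,0,3,2}
  9. kckcA = {5,4,3,2}
  10. ckckcA = {6,1,0}
  11. kckckcA = {6,1,0,4}
  12. ckckckcA = {5,3,2}
— saturated at 12

12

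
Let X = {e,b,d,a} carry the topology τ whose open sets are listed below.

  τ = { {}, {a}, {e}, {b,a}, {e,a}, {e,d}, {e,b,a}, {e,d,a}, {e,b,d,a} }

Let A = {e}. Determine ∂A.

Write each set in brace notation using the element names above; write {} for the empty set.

{d}

U open, U⊆A: {}, {e}. int(A) = ⋃ = {e}
X∖A={b,d,a}, int(X∖A)={b,a}, hence cl(A)={e,d}
∂A: remove int from cl → {d}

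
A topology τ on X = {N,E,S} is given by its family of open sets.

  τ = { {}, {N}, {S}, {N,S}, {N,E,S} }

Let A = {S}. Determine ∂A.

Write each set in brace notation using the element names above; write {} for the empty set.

U open, U⊆A: {}, {S}. int(A) = ⋃ = {S}
X∖A={N,E}, int(X∖A)={N}, hence cl(A)={E,S}
∂A: remove int from cl → {E}

{E}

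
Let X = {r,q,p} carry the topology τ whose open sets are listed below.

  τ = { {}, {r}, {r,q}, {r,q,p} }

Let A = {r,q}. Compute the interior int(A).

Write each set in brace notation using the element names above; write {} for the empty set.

interior: largest open inside A is {r,q} (from {}, {r}, {r,q})

{r,q}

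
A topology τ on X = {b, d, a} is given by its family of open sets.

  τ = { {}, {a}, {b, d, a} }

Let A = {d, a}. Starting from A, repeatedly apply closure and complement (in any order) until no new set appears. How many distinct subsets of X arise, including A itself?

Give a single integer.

closure: X∖int(X∖A) = X∖{} = {b, d, a}
Let k=closure and c=complement:
  1. A     = {d, a}
  2. kA    = {b, d, a}
  3. cA    = {b}
  4. ckA   = {}
  5. kcA   = {b, d}
  6. ckcA  = {a}
— saturated at 6

6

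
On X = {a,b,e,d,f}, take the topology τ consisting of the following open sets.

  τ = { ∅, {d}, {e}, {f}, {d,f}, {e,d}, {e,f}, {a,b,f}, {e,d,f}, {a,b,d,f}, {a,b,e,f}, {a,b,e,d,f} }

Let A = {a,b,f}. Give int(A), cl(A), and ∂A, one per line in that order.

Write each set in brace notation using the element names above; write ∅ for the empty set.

int(A) = {a,b,f}
cl(A)  = {a,b,f}
∂A     = ∅

opens ⊆ A: ∅, {f}, {a,b,f}; union → int = {a,b,f}
complement {e,d}; its interior {e,d}; cl(A) = X∖{e,d} = {a,b,f}
boundary = {a,b,f} ∖ {a,b,f} = ∅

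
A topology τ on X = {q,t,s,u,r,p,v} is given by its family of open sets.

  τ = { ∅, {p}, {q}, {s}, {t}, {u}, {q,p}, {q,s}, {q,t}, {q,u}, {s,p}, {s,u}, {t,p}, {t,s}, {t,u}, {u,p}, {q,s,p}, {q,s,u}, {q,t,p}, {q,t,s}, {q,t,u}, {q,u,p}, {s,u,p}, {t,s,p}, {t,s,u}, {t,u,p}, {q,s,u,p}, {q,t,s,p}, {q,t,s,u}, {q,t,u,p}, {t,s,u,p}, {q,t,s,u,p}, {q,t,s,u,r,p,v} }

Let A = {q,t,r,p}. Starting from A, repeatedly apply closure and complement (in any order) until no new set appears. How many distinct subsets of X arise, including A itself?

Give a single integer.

cl via duality: int({s,u,v}) = {s,u}, so X∖{s,u} = {q,t,r,p,v}
Write k for closure, c for complement:
  1. A     = {q,t,r,p}
  2. kA    = {q,t,r,p,v}
  3. cA    = {s,u,v}
  4. ckA   = {s,u}
  5. kcA   = {s,u,r,v}
  6. ckcA  = {q,t,p}
applying k or c yields no new set

6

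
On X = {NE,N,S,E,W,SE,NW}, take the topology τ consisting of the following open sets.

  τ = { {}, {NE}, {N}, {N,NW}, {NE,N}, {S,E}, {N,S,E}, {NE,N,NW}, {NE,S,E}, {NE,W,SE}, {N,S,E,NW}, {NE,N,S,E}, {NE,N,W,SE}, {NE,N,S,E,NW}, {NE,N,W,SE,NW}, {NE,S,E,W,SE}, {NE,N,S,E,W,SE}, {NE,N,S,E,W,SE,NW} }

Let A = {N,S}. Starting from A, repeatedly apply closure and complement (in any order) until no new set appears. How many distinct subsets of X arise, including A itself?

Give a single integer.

8

closure: X∖int(X∖A) = X∖{NE,W,SE} = {N,S,E,NW}
Let k=closure and c=complement:
  1. A     = {N,S}
  2. kA    = {N,S,E,NW}
  3. cA    = {NE,E,W,SE,NW}
  4. ckA   = {NE,W,SE}
  5. kcA   = {NE,S,E,W,SE,NW}
  6. ckcA  = {N}
  7. kckcA = {N,NW}
  8. ckckcA = {NE,S,E,W,SE}
— saturated at 8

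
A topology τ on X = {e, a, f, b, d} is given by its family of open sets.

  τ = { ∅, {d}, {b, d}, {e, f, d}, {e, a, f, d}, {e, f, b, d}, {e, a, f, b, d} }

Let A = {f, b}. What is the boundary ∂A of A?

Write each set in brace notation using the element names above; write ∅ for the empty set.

opens ⊆ A: ∅; union → int = ∅
complement {e, a, d}; its interior {d}; cl(A) = X∖{d} = {e, a, f, b}
boundary = {e, a, f, b} ∖ ∅ = {e, a, f, b}

{e, a, f, b}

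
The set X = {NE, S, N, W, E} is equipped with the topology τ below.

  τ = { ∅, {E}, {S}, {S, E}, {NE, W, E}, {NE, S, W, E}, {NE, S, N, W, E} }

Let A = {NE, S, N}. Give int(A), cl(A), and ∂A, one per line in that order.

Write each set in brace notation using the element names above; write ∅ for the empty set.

int(A) = {S}
cl(A)  = {NE, S, N, W}
∂A     = {NE, N, W}

U open, U⊆A: ∅, {S}. int(A) = ⋃ = {S}
X∖A={W, E}, int(X∖A)={E}, hence cl(A)={NE, S, N, W}
∂A: remove int from cl → {NE, N, W}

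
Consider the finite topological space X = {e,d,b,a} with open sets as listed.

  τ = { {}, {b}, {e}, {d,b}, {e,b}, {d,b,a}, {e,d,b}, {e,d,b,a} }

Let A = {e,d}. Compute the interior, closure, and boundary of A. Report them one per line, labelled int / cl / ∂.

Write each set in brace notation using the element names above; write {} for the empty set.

int(A) = {e}
cl(A)  = {e,d,a}
∂A     = {d,a}

interior: largest open inside A is {e} (from {}, {e})
cl via duality: int({b,a}) = {b}, so X∖{b} = {e,d,a}
cl∖int = {d,a}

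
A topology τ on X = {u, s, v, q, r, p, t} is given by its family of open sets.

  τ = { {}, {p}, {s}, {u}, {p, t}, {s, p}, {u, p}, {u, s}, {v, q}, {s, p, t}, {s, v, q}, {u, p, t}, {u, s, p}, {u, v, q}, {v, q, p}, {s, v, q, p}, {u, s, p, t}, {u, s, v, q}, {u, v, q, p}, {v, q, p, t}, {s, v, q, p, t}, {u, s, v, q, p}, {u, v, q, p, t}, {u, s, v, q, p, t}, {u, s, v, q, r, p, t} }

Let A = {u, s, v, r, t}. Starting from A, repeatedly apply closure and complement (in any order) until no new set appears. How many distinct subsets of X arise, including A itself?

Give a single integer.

12

complement {q, p}; its interior {p}; cl(A) = X∖{p} = {u, s, v, q, r, t}
With k = closure, c = complement:
  1. A     = {u, s, v, r, t}
  2. kA    = {u, s, v, q, r, t}
  3. cA    = {q, p}
  4. ckA   = {p}
  5. kcA   = {v, q, r, p, t}
  6. kckA  = {r, p, t}
  7. ckcA  = {u, s}
  8. ckckA = {u, s, v, q}
  9. kckcA = {u, s, r}
  10. kckckA = {u, s, v, q, r}
  11. ckckcA = {v, q, p, t}
  12. ckckckA = {p, t}
k, c of each give nothing new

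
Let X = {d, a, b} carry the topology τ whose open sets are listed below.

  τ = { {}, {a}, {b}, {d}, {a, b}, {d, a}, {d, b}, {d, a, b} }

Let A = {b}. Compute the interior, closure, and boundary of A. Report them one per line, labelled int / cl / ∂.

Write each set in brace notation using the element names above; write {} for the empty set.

int(A) = {b}
cl(A)  = {b}
∂A     = {}

open subsets of A: {}, {b}; so int(A) = {b}
closure: X∖int(X∖A) = X∖{d, a} = {b}
∂A = {b} minus {b} = {}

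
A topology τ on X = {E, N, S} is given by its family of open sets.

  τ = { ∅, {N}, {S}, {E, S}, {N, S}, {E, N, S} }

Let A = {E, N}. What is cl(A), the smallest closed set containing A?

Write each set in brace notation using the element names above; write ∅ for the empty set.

closure: X∖int(X∖A) = X∖{S} = {E, N}

{E, N}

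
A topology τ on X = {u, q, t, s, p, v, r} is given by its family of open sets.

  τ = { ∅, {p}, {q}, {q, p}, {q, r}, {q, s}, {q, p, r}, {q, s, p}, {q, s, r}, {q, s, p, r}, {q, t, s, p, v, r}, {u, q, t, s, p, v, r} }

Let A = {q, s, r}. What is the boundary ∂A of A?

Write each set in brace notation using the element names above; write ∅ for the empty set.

{u, t, v}

opens ⊆ A: ∅, {q}, {q, r}, {q, s}, {q, s, r}; union → int = {q, s, r}
complement {u, t, p, v}; its interior {p}; cl(A) = X∖{p} = {u, q, t, s, v, r}
boundary = {u, q, t, s, v, r} ∖ {q, s, r} = {u, t, v}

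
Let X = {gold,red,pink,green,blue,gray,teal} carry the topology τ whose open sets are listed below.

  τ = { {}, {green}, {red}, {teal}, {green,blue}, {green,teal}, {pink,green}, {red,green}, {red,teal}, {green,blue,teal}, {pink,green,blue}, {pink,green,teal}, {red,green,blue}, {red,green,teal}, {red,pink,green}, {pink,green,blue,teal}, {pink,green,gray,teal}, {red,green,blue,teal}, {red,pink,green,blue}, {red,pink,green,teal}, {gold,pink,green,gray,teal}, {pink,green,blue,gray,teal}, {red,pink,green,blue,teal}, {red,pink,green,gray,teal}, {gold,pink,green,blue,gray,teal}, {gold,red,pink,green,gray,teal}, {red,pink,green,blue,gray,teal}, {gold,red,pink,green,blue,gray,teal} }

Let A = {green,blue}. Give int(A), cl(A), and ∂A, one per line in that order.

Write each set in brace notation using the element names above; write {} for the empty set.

opens ⊆ A: {}, {green}, {green,blue}; union → int = {green,blue}
complement {gold,red,pink,gray,teal}; its interior {red,teal}; cl(A) = X∖{red,teal} = {gold,pink,green,blue,gray}
boundary = {gold,pink,green,blue,gray} ∖ {green,blue} = {gold,pink,gray}

int(A) = {green,blue}
cl(A)  = {gold,pink,green,blue,gray}
∂A     = {gold,pink,gray}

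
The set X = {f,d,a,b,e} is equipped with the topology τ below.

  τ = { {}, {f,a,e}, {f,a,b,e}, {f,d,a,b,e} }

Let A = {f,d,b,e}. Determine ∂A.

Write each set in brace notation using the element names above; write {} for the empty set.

opens ⊆ A: {}; union → int = {}
complement {a}; its interior {}; cl(A) = X∖{} = {f,d,a,b,e}
boundary = {f,d,a,b,e} ∖ {} = {f,d,a,b,e}

{f,d,a,b,e}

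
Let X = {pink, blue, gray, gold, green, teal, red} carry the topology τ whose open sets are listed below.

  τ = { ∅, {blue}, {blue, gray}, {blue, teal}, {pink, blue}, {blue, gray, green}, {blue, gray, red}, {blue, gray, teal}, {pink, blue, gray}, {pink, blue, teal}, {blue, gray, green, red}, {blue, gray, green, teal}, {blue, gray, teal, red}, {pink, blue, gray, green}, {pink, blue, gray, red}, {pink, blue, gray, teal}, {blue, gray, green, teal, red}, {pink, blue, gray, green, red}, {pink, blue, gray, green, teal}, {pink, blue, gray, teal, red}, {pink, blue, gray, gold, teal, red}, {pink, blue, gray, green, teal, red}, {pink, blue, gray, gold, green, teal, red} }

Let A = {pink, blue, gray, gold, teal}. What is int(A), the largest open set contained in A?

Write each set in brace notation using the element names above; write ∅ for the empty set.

opens ⊆ A: ∅, {blue}, {blue, gray}, {blue, teal}, {pink, blue}, {pink, blue, teal}, {pink, blue, gray}, {blue, gray, teal}, {pink, blue, gray, teal}; union → int = {pink, blue, gray, teal}

{pink, blue, gray, teal}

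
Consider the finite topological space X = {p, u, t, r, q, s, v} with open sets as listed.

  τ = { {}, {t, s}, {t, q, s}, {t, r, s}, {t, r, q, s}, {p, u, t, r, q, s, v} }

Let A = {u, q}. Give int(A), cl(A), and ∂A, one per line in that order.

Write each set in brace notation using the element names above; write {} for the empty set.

open subsets of A: {}; so int(A) = {}
closure: X∖int(X∖A) = X∖{t, r, s} = {p, u, q, v}
∂A = {p, u, q, v} minus {} = {p, u, q, v}

int(A) = {}
cl(A)  = {p, u, q, v}
∂A     = {p, u, q, v}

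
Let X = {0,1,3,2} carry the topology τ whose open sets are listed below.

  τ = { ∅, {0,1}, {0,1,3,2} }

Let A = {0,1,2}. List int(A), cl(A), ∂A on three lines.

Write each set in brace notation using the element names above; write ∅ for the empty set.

U open, U⊆A: ∅, {0,1}. int(A) = ⋃ = {0,1}
X∖A={3}, int(X∖A)=∅, hence cl(A)={0,1,3,2}
∂A: remove int from cl → {3,2}

int(A) = {0,1}
cl(A)  = {0,1,3,2}
∂A     = {3,2}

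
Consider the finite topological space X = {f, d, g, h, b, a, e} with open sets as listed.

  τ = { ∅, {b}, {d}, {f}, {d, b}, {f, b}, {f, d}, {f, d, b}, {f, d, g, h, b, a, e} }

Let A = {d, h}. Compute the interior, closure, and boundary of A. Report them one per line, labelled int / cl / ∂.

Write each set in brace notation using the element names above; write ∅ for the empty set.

int(A) = {d}
cl(A)  = {d, g, h, a, e}
∂A     = {g, h, a, e}

interior: largest open inside A is {d} (from ∅, {d})
cl via duality: int({f, g, b, a, e}) = {f, b}, so X∖{f, b} = {d, g, h, a, e}
cl∖int = {g, h, a, e}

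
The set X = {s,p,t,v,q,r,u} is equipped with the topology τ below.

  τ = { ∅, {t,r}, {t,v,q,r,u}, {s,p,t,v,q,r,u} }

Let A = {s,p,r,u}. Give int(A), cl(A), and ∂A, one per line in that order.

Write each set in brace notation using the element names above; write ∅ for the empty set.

opens ⊆ A: ∅; union → int = ∅
complement {t,v,q}; its interior ∅; cl(A) = X∖∅ = {s,p,t,v,q,r,u}
boundary = {s,p,t,v,q,r,u} ∖ ∅ = {s,p,t,v,q,r,u}

int(A) = ∅
cl(A)  = {s,p,t,v,q,r,u}
∂A     = {s,p,t,v,q,r,u}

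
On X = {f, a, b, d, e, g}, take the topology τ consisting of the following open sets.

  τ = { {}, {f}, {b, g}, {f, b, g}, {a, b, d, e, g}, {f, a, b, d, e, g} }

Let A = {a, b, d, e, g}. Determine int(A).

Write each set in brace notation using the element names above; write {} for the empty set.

{a, b, d, e, g}

interior: largest open inside A is {a, b, d, e, g} (from {}, {b, g}, {a, b, d, e, g})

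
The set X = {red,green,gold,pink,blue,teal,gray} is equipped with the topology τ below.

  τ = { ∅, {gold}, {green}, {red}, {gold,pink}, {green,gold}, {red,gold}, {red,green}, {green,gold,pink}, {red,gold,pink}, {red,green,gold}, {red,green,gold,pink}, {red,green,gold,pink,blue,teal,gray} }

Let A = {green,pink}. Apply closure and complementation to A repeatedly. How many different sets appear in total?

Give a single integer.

cl via duality: int({red,gold,blue,teal,gray}) = {red,gold}, so X∖{red,gold} = {green,pink,blue,teal,gray}
Write k for closure, c for complement:
  1. A     = {green,pink}
  2. kA    = {green,pink,blue,teal,gray}
  3. cA    = {red,gold,blue,teal,gray}
  4. ckA   = {red,gold}
  5. kcA   = {red,gold,pink,blue,teal,gray}
  6. ckcA  = {green}
  7. kckcA = {green,blue,teal,gray}
  8. ckckcA = {red,gold,pink}
applying k or c yields no new set

8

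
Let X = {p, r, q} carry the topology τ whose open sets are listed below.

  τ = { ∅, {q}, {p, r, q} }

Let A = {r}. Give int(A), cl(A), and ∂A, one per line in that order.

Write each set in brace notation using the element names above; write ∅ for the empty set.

int(A) = ∅
cl(A)  = {p, r}
∂A     = {p, r}

U open, U⊆A: ∅. int(A) = ⋃ = ∅
X∖A={p, q}, int(X∖A)={q}, hence cl(A)={p, r}
∂A: remove int from cl → {p, r}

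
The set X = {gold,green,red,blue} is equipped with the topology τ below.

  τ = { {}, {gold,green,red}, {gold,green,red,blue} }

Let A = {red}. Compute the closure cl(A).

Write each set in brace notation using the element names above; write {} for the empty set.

{gold,green,red,blue}

closure: X∖int(X∖A) = X∖{} = {gold,green,red,blue}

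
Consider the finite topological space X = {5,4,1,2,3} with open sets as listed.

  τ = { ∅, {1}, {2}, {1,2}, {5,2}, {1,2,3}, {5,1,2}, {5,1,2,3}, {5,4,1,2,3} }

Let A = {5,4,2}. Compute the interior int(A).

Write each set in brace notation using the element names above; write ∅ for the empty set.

open subsets of A: ∅, {2}, {5,2}; so int(A) = {5,2}

{5,2}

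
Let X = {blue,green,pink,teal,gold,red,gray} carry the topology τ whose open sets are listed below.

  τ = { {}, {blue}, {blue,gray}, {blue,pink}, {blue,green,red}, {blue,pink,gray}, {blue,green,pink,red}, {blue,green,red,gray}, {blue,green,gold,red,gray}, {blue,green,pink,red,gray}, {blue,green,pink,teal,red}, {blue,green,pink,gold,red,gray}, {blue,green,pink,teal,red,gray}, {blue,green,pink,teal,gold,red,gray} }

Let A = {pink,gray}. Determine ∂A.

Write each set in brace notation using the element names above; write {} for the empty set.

{pink,teal,gold,gray}

U open, U⊆A: {}. int(A) = ⋃ = {}
X∖A={blue,green,teal,gold,red}, int(X∖A)={blue,green,red}, hence cl(A)={pink,teal,gold,gray}
∂A: remove int from cl → {pink,teal,gold,gray}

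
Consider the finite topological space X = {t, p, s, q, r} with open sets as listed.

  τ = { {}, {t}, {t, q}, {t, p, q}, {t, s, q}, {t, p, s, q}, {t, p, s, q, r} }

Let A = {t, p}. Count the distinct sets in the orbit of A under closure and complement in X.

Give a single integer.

X∖A={s, q, r}, int(X∖A)={}, hence cl(A)={t, p, s, q, r}
Orbit (k=closure, c=complement):
  1. A     = {t, p}
  2. kA    = {t, p, s, q, r}
  3. cA    = {s, q, r}
  4. ckA   = {}
  5. kcA   = {p, s, q, r}
  6. ckcA  = {t}
(closed under both — stop)

6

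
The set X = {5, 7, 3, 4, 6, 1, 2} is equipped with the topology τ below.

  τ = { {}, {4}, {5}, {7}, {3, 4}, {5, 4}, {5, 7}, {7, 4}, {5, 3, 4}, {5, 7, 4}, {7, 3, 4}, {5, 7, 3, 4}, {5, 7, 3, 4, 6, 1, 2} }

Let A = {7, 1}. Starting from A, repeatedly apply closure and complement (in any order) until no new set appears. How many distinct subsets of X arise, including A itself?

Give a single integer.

X∖A={5, 3, 4, 6, 2}, int(X∖A)={5, 3, 4}, hence cl(A)={7, 6, 1, 2}
Orbit (k=closure, c=complement):
  1. A     = {7, 1}
  2. kA    = {7, 6, 1, 2}
  3. cA    = {5, 3, 4, 6, 2}
  4. ckA   = {5, 3, 4}
  5. kcA   = {5, 3, 4, 6, 1, 2}
  6. ckcA  = {7}
(closed under both — stop)

6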